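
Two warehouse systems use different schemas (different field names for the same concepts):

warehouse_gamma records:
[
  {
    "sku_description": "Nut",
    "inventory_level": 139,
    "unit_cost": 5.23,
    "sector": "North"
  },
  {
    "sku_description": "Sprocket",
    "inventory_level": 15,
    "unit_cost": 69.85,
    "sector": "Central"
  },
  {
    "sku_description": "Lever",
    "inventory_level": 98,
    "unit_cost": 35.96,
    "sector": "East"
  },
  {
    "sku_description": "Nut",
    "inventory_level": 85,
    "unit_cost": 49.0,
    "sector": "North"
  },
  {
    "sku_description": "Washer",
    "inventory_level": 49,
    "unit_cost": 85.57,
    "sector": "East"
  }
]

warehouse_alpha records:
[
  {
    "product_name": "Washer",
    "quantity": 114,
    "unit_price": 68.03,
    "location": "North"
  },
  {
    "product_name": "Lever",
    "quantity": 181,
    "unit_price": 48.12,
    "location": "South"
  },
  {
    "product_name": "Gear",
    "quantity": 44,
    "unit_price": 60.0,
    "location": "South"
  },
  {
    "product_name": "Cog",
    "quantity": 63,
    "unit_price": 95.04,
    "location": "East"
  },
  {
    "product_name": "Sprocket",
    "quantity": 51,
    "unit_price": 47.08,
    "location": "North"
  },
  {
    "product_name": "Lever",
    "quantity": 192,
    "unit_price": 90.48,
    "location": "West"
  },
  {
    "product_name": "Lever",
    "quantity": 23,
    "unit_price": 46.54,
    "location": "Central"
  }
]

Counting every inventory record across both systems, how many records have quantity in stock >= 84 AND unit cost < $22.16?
1

Schema mappings:
- "inventory_level" (warehouse_gamma) = "quantity" (warehouse_alpha) = quantity
- "unit_cost" (warehouse_gamma) = "unit_price" (warehouse_alpha) = unit cost

Records meeting both conditions in warehouse_gamma: 1
Records meeting both conditions in warehouse_alpha: 0

Total: 1 + 0 = 1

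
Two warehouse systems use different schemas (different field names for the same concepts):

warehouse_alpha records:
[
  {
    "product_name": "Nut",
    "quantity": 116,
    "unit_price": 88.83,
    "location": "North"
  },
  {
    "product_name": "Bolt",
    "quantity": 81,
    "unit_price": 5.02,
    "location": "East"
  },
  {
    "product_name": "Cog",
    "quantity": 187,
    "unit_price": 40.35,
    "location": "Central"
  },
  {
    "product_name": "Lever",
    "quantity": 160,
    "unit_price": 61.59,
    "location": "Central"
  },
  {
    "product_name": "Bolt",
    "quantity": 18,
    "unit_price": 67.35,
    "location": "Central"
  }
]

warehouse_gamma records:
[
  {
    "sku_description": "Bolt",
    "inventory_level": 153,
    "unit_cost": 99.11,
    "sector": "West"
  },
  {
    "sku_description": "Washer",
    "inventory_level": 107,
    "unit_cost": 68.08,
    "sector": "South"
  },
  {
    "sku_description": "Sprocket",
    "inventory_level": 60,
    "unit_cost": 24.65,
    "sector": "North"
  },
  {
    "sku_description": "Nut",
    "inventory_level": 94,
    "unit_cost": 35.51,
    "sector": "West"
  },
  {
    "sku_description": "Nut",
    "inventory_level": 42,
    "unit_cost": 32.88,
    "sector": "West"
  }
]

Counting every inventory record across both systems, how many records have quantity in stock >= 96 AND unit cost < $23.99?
0

Schema mappings:
- "quantity" (warehouse_alpha) = "inventory_level" (warehouse_gamma) = quantity
- "unit_price" (warehouse_alpha) = "unit_cost" (warehouse_gamma) = unit cost

Records meeting both conditions in warehouse_alpha: 0
Records meeting both conditions in warehouse_gamma: 0

Total: 0 + 0 = 0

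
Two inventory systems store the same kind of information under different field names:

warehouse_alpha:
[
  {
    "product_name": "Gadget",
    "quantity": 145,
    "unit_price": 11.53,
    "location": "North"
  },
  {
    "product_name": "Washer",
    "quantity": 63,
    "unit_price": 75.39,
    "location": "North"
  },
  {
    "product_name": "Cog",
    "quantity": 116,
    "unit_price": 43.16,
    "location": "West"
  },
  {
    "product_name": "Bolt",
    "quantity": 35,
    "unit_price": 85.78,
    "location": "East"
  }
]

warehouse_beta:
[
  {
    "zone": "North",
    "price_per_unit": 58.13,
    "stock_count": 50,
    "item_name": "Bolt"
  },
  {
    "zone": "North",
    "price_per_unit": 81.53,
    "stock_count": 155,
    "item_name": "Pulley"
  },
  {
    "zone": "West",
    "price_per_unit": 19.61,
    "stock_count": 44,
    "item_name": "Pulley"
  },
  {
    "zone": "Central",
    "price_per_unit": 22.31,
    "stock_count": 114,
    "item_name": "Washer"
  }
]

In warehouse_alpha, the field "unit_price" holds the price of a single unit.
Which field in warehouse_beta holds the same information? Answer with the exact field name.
price_per_unit

In warehouse_alpha, "unit_price" holds the price of a single unit.
The fields in warehouse_beta are: "zone", "price_per_unit", "stock_count", "item_name".
"price_per_unit" is the match: the name refers to the same concept and its values are decimal currency amounts (e.g. 58.13, 81.53).
The other fields ("zone", "stock_count", "item_name") hold different kinds of data.

So "unit_price" in warehouse_alpha corresponds to "price_per_unit" in warehouse_beta.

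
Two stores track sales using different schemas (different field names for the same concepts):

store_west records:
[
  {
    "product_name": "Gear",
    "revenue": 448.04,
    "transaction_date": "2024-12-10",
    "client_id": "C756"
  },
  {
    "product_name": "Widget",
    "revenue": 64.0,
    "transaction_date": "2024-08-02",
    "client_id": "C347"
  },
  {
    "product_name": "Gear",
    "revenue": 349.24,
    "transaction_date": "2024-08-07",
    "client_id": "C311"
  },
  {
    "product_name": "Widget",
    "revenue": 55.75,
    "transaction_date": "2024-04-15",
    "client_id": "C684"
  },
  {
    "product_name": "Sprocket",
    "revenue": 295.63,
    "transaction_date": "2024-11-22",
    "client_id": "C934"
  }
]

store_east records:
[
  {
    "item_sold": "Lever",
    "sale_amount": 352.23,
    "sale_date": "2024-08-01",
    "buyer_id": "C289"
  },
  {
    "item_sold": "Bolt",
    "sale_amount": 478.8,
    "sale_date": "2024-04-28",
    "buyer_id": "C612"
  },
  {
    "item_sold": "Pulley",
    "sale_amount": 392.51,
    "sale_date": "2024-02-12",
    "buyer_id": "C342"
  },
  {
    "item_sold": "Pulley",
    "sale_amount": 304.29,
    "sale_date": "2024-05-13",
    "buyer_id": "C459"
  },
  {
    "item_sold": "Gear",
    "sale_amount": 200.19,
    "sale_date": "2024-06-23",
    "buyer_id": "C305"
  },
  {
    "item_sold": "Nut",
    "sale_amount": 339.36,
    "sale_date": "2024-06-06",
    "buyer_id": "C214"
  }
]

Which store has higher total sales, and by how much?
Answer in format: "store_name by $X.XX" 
store_east by $854.72

Schema mapping: "revenue" (store_west) = "sale_amount" (store_east) = sale amount

Total for store_west: 1212.66
Total for store_east: 2067.38

Difference: |1212.66 - 2067.38| = 854.72
store_east has higher sales by $854.72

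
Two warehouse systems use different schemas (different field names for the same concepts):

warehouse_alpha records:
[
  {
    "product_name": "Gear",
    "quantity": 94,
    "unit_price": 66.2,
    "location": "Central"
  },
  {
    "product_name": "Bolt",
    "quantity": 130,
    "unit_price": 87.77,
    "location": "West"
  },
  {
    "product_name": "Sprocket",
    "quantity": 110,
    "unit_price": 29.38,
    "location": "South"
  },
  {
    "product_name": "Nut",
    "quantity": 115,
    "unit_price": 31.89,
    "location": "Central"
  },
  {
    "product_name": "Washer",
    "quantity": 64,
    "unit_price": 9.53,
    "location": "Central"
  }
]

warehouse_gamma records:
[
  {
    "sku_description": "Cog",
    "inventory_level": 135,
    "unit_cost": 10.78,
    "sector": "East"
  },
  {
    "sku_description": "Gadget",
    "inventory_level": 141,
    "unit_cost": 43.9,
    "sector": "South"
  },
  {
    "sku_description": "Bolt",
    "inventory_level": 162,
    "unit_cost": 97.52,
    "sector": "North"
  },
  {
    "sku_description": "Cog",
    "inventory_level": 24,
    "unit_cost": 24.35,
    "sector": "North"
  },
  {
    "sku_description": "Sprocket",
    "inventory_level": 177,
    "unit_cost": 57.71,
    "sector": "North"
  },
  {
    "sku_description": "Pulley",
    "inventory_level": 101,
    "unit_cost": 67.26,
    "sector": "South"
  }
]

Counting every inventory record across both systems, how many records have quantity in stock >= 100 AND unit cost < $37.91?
3

Schema mappings:
- "quantity" (warehouse_alpha) = "inventory_level" (warehouse_gamma) = quantity
- "unit_price" (warehouse_alpha) = "unit_cost" (warehouse_gamma) = unit cost

Records meeting both conditions in warehouse_alpha: 2
Records meeting both conditions in warehouse_gamma: 1

Total: 2 + 1 = 3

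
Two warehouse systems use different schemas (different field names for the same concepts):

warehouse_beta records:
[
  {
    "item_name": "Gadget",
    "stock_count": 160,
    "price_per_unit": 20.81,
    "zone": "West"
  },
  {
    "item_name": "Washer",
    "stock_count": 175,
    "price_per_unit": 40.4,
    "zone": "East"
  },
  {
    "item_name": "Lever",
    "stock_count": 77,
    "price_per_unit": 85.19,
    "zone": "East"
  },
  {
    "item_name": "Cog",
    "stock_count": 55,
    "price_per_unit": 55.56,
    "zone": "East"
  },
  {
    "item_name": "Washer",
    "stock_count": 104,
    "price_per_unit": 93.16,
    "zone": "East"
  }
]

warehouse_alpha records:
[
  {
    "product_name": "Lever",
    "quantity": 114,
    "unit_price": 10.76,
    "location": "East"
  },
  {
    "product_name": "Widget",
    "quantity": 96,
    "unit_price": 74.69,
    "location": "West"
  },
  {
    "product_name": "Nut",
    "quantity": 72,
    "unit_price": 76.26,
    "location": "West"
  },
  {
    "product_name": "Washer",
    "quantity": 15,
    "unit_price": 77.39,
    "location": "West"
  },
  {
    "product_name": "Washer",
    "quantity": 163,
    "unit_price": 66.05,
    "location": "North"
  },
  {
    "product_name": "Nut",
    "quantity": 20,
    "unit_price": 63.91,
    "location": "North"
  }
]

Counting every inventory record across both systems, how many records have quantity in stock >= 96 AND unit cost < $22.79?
2

Schema mappings:
- "stock_count" (warehouse_beta) = "quantity" (warehouse_alpha) = quantity
- "price_per_unit" (warehouse_beta) = "unit_price" (warehouse_alpha) = unit cost

Records meeting both conditions in warehouse_beta: 1
Records meeting both conditions in warehouse_alpha: 1

Total: 1 + 1 = 2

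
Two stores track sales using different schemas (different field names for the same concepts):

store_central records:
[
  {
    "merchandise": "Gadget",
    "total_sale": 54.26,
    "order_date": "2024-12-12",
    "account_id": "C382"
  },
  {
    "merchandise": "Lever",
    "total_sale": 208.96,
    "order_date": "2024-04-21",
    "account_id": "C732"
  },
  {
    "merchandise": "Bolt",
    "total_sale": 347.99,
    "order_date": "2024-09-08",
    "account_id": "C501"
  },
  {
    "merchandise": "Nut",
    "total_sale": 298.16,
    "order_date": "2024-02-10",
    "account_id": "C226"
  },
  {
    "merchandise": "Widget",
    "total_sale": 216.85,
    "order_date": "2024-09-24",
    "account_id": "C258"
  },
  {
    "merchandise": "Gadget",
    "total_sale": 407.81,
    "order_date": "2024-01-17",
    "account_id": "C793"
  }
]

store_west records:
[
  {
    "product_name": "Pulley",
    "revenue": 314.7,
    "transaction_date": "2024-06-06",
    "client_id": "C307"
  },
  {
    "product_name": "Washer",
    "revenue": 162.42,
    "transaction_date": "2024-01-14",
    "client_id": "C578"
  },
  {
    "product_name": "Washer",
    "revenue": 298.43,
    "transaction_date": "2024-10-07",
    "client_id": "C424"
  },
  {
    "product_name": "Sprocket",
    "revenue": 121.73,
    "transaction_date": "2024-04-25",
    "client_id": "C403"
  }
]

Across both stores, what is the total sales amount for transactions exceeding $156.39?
2255.32

Schema mapping: "total_sale" (store_central) = "revenue" (store_west) = sale amount

Sum of sales > $156.39 in store_central: 1479.77
Sum of sales > $156.39 in store_west: 775.55

Total: 1479.77 + 775.55 = 2255.32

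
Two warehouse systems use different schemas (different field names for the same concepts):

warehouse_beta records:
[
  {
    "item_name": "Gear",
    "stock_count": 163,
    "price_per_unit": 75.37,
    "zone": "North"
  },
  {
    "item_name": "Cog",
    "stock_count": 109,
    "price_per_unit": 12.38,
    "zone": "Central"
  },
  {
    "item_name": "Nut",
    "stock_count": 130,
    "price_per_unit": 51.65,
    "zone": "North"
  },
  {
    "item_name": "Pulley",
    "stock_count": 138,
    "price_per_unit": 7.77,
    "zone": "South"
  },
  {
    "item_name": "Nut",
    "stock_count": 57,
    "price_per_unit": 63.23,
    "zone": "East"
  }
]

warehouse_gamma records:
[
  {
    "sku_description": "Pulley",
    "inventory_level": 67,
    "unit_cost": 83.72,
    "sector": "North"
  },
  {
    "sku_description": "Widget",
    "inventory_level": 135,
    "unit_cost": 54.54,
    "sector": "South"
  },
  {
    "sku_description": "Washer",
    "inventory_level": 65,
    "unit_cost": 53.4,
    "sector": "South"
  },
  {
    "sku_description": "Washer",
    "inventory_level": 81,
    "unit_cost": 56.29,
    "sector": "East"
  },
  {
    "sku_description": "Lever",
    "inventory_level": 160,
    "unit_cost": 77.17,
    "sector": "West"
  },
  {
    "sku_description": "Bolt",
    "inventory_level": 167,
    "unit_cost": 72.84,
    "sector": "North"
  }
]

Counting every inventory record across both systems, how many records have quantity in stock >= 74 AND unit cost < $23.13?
2

Schema mappings:
- "stock_count" (warehouse_beta) = "inventory_level" (warehouse_gamma) = quantity
- "price_per_unit" (warehouse_beta) = "unit_cost" (warehouse_gamma) = unit cost

Records meeting both conditions in warehouse_beta: 2
Records meeting both conditions in warehouse_gamma: 0

Total: 2 + 0 = 2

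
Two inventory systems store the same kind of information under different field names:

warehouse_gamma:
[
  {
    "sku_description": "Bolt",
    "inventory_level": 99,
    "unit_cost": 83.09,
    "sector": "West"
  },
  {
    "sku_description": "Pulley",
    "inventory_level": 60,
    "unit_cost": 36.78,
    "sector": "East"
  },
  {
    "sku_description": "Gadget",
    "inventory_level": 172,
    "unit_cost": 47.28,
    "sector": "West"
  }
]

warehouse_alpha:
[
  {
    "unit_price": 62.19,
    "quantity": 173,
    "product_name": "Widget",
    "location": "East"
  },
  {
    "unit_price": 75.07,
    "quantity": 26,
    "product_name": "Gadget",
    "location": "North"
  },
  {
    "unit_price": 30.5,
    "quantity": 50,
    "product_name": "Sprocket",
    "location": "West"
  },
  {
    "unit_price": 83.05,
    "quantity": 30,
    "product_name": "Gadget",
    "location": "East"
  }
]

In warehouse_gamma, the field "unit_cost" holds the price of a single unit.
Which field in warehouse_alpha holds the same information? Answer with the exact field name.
unit_price

In warehouse_gamma, "unit_cost" holds the price of a single unit.
The fields in warehouse_alpha are: "unit_price", "quantity", "product_name", "location".
"unit_price" is the match: the name refers to the same concept and its values are decimal currency amounts (e.g. 62.19, 75.07).
The other fields ("quantity", "product_name", "location") hold different kinds of data.

So "unit_cost" in warehouse_gamma corresponds to "unit_price" in warehouse_alpha.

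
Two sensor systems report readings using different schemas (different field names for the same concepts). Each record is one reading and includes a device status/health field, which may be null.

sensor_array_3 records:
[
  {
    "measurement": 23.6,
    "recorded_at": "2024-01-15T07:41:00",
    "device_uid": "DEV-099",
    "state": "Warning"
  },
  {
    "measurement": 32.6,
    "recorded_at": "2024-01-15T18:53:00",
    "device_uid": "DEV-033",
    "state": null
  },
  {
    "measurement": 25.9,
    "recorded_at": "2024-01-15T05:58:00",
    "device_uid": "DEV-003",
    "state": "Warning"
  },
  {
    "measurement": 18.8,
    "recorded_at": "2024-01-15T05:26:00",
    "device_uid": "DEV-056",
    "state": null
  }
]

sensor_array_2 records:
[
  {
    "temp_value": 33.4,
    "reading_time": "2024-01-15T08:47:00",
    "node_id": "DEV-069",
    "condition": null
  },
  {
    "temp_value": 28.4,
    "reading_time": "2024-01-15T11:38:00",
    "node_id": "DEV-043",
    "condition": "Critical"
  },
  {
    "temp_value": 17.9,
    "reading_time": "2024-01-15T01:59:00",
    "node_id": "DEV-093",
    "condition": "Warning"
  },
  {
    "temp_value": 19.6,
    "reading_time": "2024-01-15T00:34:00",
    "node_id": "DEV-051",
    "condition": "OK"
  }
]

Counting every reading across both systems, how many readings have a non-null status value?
5

Schema mapping: "state" (sensor_array_3) = "condition" (sensor_array_2) = status

Non-null in sensor_array_3: 2
Non-null in sensor_array_2: 3

Total non-null: 2 + 3 = 5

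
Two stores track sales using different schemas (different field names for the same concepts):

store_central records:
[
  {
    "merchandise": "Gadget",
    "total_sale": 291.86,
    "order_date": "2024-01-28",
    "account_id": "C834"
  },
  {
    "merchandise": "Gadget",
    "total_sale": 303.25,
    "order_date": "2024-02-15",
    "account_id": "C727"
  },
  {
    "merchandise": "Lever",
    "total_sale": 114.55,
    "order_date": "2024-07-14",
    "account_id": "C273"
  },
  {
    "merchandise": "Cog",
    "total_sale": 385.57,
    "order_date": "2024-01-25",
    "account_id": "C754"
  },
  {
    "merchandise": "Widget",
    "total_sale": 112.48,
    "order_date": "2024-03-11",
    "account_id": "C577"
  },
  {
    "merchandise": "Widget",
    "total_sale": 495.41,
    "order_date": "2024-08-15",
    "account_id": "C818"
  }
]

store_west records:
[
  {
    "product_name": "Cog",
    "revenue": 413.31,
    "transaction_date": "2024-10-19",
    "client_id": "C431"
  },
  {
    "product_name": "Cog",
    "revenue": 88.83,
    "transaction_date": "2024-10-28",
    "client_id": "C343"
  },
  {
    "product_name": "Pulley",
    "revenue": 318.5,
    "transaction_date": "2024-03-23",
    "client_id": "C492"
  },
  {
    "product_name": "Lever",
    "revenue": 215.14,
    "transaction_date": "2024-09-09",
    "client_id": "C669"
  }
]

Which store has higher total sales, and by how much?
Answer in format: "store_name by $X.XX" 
store_central by $667.34

Schema mapping: "total_sale" (store_central) = "revenue" (store_west) = sale amount

Total for store_central: 1703.12
Total for store_west: 1035.78

Difference: |1703.12 - 1035.78| = 667.34
store_central has higher sales by $667.34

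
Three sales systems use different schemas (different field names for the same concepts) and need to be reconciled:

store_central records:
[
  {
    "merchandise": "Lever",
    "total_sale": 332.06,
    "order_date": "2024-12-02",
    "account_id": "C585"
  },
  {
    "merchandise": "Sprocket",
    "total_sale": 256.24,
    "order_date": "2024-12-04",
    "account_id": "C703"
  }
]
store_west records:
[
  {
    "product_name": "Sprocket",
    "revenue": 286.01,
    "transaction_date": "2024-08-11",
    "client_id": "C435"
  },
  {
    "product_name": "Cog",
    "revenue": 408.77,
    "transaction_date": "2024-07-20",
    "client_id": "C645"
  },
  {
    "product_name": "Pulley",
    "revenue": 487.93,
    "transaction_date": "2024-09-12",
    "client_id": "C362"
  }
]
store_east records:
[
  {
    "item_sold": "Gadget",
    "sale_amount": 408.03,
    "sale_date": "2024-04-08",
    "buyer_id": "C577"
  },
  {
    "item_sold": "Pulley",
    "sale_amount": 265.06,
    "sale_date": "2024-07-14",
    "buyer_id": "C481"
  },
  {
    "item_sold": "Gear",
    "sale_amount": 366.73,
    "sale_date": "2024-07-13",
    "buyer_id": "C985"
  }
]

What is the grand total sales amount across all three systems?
2810.83

Schema reconciliation - all amount fields map to sale amount:

store_central (total_sale): 588.3
store_west (revenue): 1182.71
store_east (sale_amount): 1039.82

Grand total: 2810.83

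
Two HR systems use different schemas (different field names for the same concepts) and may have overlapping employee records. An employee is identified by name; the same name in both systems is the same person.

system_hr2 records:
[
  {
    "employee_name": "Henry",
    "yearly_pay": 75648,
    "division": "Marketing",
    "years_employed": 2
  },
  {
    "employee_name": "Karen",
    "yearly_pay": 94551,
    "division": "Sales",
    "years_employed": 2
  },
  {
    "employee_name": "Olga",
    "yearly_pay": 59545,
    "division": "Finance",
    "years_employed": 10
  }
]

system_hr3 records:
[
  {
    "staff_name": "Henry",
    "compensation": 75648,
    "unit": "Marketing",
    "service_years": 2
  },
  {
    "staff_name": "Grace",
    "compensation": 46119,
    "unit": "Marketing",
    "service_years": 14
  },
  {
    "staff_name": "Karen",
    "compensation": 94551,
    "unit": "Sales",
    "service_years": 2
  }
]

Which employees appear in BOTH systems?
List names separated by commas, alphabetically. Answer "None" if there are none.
Henry, Karen

Schema mapping: "employee_name" (system_hr2) = "staff_name" (system_hr3) = employee name

Names in system_hr2: ['Henry', 'Karen', 'Olga']
Names in system_hr3: ['Grace', 'Henry', 'Karen']

Intersection: ['Henry', 'Karen']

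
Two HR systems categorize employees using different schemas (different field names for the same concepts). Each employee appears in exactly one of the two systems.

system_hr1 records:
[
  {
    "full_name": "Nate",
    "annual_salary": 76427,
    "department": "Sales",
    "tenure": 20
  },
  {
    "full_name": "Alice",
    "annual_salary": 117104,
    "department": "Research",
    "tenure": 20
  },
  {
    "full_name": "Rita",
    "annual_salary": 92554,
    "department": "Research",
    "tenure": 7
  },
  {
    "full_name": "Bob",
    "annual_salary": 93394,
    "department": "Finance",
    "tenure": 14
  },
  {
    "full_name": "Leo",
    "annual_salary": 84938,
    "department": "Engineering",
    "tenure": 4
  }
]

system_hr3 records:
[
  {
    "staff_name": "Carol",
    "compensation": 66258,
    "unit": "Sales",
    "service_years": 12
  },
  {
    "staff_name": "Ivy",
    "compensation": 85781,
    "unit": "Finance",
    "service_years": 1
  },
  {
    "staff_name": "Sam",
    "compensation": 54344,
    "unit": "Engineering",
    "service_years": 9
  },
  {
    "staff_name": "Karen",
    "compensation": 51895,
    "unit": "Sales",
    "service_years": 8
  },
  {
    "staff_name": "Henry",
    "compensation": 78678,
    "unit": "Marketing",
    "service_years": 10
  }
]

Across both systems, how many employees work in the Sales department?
3

Schema mapping: "department" (system_hr1) = "unit" (system_hr3) = department

Sales employees in system_hr1: 1
Sales employees in system_hr3: 2

Total in Sales: 1 + 2 = 3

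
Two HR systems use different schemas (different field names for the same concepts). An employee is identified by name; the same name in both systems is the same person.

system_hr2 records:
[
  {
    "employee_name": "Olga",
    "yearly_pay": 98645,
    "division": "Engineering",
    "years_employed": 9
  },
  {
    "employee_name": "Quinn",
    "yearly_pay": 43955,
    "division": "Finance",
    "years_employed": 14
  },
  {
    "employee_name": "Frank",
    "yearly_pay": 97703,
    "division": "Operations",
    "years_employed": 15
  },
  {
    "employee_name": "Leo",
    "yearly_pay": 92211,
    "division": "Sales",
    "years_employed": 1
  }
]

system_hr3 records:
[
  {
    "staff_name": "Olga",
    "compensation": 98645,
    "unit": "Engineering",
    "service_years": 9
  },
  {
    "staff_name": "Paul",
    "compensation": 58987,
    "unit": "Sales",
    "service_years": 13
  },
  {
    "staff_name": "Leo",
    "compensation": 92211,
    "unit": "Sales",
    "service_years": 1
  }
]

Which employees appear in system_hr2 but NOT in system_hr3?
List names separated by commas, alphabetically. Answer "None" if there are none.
Frank, Quinn

Schema mapping: "employee_name" (system_hr2) = "staff_name" (system_hr3) = employee name

Names in system_hr2: ['Frank', 'Leo', 'Olga', 'Quinn']
Names in system_hr3: ['Leo', 'Olga', 'Paul']

In system_hr2 but not system_hr3: ['Frank', 'Quinn']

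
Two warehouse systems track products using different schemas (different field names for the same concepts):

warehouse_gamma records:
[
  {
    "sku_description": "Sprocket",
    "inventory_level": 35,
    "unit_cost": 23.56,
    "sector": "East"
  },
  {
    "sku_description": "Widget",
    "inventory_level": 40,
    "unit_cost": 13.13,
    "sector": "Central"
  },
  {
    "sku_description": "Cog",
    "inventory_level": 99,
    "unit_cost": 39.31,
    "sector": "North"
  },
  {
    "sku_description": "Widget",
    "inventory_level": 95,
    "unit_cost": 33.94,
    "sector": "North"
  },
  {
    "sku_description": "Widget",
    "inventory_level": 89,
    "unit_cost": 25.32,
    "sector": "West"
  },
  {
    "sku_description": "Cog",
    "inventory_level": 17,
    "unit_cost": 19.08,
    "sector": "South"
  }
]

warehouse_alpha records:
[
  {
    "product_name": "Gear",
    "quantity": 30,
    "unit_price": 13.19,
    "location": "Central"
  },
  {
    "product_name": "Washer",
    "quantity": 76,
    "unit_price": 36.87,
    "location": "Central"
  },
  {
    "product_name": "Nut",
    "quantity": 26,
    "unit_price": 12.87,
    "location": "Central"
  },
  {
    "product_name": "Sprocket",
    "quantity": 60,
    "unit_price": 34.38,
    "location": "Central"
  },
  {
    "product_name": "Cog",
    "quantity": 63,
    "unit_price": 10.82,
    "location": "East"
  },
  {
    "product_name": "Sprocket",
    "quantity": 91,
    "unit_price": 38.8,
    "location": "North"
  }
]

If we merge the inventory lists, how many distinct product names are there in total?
6

Schema mapping: "sku_description" (warehouse_gamma) = "product_name" (warehouse_alpha) = product name

Products in warehouse_gamma: ['Cog', 'Sprocket', 'Widget']
Products in warehouse_alpha: ['Cog', 'Gear', 'Nut', 'Sprocket', 'Washer']

Union (unique products): ['Cog', 'Gear', 'Nut', 'Sprocket', 'Washer', 'Widget']
Count: 6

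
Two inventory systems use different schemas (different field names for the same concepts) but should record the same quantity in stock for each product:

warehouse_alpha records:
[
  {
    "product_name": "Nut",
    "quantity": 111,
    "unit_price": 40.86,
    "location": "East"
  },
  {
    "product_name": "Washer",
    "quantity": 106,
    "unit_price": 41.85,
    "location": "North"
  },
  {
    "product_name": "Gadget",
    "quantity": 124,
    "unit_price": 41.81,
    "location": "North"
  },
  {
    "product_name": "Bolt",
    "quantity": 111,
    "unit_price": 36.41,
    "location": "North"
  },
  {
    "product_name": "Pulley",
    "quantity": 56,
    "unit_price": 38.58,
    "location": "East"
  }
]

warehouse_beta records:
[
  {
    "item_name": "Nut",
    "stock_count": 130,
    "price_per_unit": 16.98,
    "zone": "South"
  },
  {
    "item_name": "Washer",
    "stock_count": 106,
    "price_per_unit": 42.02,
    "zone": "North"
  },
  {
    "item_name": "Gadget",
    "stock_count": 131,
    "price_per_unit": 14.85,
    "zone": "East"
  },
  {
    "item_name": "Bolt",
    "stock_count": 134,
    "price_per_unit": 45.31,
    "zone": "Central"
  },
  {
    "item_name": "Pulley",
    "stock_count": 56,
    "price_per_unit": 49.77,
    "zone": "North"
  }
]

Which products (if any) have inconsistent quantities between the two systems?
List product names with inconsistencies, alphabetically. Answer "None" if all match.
Bolt, Gadget, Nut

Schema mappings:
- "product_name" (warehouse_alpha) = "item_name" (warehouse_beta) = product name
- "quantity" (warehouse_alpha) = "stock_count" (warehouse_beta) = quantity

Comparison:
  Nut: 111 vs 130 - MISMATCH
  Washer: 106 vs 106 - MATCH
  Gadget: 124 vs 131 - MISMATCH
  Bolt: 111 vs 134 - MISMATCH
  Pulley: 56 vs 56 - MATCH

Products with inconsistencies: Bolt, Gadget, Nut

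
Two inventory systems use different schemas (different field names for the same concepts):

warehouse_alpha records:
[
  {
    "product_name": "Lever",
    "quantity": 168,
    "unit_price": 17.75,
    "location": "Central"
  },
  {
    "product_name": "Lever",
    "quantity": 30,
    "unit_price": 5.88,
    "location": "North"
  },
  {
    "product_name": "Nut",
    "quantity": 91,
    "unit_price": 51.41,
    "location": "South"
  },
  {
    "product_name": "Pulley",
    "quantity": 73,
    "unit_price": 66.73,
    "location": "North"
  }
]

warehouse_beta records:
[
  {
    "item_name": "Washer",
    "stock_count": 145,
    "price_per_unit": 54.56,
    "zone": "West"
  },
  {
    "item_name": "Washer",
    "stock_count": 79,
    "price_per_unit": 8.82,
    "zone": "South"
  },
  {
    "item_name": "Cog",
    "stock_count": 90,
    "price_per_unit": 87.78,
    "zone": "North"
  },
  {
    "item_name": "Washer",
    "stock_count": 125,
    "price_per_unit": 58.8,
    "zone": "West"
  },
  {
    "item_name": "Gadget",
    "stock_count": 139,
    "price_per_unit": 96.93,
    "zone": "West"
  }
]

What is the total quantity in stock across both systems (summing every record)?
940

To reconcile these schemas, identify the field holding the quantity in stock in each system:
1. In warehouse_alpha it is "quantity"
2. In warehouse_beta it is "stock_count"

From warehouse_alpha: 168 + 30 + 91 + 73 = 362
From warehouse_beta: 145 + 79 + 90 + 125 + 139 = 578

Total: 362 + 578 = 940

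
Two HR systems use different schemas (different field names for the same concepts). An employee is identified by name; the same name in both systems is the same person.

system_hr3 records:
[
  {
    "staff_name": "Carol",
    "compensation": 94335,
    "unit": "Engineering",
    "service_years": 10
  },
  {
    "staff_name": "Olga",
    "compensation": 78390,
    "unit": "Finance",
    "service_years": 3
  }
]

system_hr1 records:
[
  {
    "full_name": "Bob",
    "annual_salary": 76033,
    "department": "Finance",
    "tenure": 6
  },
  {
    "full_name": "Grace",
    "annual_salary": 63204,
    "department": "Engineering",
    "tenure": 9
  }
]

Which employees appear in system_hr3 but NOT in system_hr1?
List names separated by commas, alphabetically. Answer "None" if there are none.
Carol, Olga

Schema mapping: "staff_name" (system_hr3) = "full_name" (system_hr1) = employee name

Names in system_hr3: ['Carol', 'Olga']
Names in system_hr1: ['Bob', 'Grace']

In system_hr3 but not system_hr1: ['Carol', 'Olga']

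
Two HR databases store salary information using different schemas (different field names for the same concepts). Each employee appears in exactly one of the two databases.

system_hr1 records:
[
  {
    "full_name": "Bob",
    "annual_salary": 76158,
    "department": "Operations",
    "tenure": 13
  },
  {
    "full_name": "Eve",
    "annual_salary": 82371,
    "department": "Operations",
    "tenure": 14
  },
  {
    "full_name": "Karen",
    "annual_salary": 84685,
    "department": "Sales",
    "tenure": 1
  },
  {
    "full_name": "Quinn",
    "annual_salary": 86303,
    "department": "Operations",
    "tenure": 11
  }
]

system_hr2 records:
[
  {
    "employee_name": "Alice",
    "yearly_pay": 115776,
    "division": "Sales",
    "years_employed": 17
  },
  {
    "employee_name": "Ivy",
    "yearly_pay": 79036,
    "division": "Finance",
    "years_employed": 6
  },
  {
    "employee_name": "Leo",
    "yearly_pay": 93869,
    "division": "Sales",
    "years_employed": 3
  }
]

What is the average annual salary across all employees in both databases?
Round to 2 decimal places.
88314.00

Schema mapping: "annual_salary" (system_hr1) = "yearly_pay" (system_hr2) = annual salary

All salaries: [76158, 82371, 84685, 86303, 115776, 79036, 93869]
Sum: 618198
Count: 7
Average: 618198 / 7 = 88314.00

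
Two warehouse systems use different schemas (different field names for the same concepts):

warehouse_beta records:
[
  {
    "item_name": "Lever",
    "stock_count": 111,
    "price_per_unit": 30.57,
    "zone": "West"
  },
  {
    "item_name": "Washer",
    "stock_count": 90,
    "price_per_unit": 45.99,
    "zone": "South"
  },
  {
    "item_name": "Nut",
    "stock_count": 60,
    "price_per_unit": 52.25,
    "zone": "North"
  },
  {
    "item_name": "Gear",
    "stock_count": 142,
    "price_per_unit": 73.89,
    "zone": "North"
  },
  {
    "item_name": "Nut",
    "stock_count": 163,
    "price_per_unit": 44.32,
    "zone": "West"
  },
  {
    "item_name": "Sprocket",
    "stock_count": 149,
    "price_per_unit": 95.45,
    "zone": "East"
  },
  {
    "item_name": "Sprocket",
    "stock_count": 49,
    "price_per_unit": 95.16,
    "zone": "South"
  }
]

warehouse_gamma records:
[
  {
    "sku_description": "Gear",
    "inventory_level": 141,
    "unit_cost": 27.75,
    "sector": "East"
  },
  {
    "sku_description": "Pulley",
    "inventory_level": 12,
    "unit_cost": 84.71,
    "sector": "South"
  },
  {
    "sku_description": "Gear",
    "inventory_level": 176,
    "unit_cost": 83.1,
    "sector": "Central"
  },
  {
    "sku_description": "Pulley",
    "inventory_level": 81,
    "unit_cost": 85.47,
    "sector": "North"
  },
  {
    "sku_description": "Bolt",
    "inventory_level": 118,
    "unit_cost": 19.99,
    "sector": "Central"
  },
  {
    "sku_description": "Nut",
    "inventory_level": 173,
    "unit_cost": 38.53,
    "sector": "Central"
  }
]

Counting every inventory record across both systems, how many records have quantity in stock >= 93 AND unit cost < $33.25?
3

Schema mappings:
- "stock_count" (warehouse_beta) = "inventory_level" (warehouse_gamma) = quantity
- "price_per_unit" (warehouse_beta) = "unit_cost" (warehouse_gamma) = unit cost

Records meeting both conditions in warehouse_beta: 1
Records meeting both conditions in warehouse_gamma: 2

Total: 1 + 2 = 3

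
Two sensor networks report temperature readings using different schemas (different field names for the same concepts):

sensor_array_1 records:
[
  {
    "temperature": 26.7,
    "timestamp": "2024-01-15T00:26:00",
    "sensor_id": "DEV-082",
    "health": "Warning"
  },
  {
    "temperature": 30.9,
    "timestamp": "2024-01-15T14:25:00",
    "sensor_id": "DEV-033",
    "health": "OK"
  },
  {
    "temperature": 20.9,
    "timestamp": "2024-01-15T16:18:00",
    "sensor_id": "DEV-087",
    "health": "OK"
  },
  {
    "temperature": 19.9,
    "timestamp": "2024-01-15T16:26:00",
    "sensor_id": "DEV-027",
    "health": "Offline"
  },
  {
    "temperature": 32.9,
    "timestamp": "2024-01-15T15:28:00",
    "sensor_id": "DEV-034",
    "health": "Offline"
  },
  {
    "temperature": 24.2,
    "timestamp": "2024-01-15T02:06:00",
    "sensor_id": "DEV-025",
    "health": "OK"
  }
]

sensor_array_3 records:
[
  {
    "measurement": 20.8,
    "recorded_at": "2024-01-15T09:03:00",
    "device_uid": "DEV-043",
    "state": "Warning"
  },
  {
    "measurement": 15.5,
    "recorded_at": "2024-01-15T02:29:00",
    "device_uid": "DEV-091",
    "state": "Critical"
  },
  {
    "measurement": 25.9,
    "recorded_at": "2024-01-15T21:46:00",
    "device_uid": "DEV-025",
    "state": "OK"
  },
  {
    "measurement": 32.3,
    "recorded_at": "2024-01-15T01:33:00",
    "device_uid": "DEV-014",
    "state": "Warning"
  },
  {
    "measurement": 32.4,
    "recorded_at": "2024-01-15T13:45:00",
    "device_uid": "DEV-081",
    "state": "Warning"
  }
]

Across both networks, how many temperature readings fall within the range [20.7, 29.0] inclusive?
5

Schema mapping: "temperature" (sensor_array_1) = "measurement" (sensor_array_3) = temperature

Readings in [20.7, 29.0] from sensor_array_1: 3
Readings in [20.7, 29.0] from sensor_array_3: 2

Total count: 3 + 2 = 5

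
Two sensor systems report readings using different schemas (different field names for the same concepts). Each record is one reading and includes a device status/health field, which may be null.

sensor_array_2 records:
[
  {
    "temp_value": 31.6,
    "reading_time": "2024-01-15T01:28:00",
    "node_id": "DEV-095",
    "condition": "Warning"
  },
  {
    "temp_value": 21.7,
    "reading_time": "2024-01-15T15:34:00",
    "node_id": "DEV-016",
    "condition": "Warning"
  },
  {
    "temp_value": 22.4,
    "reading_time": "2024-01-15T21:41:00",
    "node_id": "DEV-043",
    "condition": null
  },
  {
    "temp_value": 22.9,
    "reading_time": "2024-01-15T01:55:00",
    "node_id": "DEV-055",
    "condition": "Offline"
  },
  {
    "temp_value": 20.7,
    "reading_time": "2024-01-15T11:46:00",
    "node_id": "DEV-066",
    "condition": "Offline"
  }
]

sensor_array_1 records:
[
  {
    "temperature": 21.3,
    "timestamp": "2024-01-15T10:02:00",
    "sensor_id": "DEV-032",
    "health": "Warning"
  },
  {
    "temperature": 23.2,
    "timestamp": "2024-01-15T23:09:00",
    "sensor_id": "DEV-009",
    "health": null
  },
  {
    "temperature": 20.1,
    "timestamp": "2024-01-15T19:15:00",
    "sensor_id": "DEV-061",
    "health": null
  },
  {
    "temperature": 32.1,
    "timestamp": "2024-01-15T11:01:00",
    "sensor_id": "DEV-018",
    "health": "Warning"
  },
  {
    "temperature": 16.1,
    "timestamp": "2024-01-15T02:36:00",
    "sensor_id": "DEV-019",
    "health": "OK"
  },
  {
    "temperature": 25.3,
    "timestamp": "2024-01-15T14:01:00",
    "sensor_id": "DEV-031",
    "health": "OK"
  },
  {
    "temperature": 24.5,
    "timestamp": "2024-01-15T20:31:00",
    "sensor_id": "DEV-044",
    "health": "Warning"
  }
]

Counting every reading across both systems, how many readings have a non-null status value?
9

Schema mapping: "condition" (sensor_array_2) = "health" (sensor_array_1) = status

Non-null in sensor_array_2: 4
Non-null in sensor_array_1: 5

Total non-null: 4 + 5 = 9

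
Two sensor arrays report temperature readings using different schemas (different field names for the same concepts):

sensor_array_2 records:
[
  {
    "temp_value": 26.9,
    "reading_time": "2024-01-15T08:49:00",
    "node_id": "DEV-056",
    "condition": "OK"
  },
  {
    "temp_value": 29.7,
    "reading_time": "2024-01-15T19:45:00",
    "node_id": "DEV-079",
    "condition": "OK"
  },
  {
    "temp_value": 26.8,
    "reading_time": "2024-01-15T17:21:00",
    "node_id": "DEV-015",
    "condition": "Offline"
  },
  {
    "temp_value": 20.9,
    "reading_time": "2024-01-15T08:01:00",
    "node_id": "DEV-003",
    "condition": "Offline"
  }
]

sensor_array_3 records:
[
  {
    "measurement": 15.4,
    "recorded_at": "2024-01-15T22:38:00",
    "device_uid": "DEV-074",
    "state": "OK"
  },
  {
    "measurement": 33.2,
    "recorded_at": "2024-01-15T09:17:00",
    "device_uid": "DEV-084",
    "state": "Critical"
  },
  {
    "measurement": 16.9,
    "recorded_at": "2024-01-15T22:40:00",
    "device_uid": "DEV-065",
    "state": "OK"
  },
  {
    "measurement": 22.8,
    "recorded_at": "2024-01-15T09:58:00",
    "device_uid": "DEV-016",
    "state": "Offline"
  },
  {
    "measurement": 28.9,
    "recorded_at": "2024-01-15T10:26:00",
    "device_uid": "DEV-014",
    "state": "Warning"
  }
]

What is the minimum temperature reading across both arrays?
15.4

Schema mapping: "temp_value" (sensor_array_2) = "measurement" (sensor_array_3) = temperature reading

Minimum in sensor_array_2: 20.9
Minimum in sensor_array_3: 15.4

Overall minimum: min(20.9, 15.4) = 15.4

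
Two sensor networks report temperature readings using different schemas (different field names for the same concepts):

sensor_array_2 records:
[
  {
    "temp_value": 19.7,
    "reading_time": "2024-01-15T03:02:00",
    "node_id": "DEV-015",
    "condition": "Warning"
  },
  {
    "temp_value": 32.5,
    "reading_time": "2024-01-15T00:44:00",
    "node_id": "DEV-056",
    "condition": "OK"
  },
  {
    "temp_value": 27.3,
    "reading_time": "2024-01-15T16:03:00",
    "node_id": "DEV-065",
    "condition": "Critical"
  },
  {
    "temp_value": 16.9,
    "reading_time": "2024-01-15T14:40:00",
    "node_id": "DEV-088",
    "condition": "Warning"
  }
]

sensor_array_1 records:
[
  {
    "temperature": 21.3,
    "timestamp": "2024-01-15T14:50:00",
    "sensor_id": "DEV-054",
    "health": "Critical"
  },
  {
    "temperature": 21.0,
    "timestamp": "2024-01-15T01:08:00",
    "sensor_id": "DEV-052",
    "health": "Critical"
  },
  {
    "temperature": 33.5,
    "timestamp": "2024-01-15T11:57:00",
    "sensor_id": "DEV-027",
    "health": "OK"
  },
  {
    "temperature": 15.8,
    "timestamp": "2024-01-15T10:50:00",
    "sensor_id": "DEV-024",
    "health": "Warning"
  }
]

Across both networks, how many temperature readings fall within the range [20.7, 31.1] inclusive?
3

Schema mapping: "temp_value" (sensor_array_2) = "temperature" (sensor_array_1) = temperature

Readings in [20.7, 31.1] from sensor_array_2: 1
Readings in [20.7, 31.1] from sensor_array_1: 2

Total count: 1 + 2 = 3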